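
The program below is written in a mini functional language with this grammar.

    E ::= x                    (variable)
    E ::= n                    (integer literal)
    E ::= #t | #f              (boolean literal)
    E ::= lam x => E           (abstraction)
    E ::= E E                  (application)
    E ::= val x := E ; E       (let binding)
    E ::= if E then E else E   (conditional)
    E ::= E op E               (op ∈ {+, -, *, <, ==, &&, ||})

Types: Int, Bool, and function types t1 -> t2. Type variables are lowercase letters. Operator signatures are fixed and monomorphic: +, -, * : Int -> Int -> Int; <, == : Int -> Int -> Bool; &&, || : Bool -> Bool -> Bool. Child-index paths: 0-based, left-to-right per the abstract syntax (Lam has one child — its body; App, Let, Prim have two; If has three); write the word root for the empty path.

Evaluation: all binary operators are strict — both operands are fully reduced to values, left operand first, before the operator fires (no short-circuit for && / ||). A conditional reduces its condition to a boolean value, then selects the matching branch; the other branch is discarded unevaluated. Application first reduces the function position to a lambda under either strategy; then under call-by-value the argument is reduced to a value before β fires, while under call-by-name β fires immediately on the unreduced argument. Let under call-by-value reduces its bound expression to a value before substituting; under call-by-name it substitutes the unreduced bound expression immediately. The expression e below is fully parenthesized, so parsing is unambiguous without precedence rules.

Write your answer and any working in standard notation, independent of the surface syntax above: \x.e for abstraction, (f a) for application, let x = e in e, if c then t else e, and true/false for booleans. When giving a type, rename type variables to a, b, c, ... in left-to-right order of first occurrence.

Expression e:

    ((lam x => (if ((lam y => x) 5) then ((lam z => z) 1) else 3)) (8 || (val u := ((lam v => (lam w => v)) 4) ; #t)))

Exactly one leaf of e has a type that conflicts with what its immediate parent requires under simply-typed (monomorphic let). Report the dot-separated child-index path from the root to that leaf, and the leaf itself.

Trace:
x : a
\y._ : b -> a
  unify b -> a ~ Int -> c
  unify b ~ Int
  unify a ~ c
_ _ : c
  unify c ~ Bool
z : d
\z._ : d -> d
  unify d -> d ~ Int -> e
  unify d ~ Int
  unify Int ~ e
_ _ : Int
  unify Int ~ Int
\x._ : Bool -> Int
  unify Int ~ Bool
  FAIL: mismatch Int ~ Bool

Answer: 1.0 : 8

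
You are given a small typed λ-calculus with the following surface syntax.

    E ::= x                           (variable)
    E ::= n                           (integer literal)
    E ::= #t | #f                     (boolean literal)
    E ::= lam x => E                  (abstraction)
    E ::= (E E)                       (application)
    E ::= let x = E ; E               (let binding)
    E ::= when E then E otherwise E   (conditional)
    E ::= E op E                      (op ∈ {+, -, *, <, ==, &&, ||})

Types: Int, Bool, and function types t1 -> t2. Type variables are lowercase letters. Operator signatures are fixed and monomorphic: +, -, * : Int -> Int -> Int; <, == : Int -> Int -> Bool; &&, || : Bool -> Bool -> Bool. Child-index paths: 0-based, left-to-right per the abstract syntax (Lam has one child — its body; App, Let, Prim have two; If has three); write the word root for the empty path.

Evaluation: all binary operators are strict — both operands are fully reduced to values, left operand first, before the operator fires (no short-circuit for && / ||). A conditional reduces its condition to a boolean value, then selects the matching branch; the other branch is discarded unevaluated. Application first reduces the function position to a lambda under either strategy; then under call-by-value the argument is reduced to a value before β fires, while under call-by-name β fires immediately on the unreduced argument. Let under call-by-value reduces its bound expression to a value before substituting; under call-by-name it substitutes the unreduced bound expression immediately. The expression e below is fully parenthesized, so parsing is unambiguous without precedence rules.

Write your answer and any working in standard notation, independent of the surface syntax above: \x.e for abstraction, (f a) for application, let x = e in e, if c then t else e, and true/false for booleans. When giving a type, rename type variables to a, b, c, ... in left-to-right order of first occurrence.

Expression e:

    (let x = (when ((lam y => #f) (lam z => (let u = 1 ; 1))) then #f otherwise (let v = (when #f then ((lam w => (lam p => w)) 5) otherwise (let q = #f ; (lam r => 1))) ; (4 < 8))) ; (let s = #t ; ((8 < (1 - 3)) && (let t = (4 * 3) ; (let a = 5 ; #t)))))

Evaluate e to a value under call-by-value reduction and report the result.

Answer: false

Derivation:
step 0: (let x = (if ((\y.false) (\z.(let u = 1 in 1))) then false else (let v = (if false then ((\w.(\p.w)) 5) else (let q = false in (\r.1))) in (4 < 8))) in (let s = true in ((8 < (1 - 3)) && (let t = (4 * 3) in (let a = 5 in true)))))
step 1: [beta@0.0] (let x = (if false then false else (let v = (if false then ((\w.(\p.w)) 5) else (let q = false in (\r.1))) in (4 < 8))) in (let s = true in ((8 < (1 - 3)) && (let t = (4 * 3) in (let a = 5 in true)))))
step 2: [if@0] (let x = (let v = (if false then ((\w.(\p.w)) 5) else (let q = false in (\r.1))) in (4 < 8)) in (let s = true in ((8 < (1 - 3)) && (let t = (4 * 3) in (let a = 5 in true)))))
step 3: [if@0.0] (let x = (let v = (let q = false in (\r.1)) in (4 < 8)) in (let s = true in ((8 < (1 - 3)) && (let t = (4 * 3) in (let a = 5 in true)))))
step 4: [let@0.0] (let x = (let v = (\r.1) in (4 < 8)) in (let s = true in ((8 < (1 - 3)) && (let t = (4 * 3) in (let a = 5 in true)))))
step 5: [let@0] (let x = (4 < 8) in (let s = true in ((8 < (1 - 3)) && (let t = (4 * 3) in (let a = 5 in true)))))
step 6: [delta@0] (let x = true in (let s = true in ((8 < (1 - 3)) && (let t = (4 * 3) in (let a = 5 in true)))))
step 7: [let@root] (let s = true in ((8 < (1 - 3)) && (let t = (4 * 3) in (let a = 5 in true))))
step 8: [let@root] ((8 < (1 - 3)) && (let t = (4 * 3) in (let a = 5 in true)))
step 9: [delta@0.1] ((8 < -2) && (let t = (4 * 3) in (let a = 5 in true)))
step 10: [delta@0] (false && (let t = (4 * 3) in (let a = 5 in true)))
step 11: [delta@1.0] (false && (let t = 12 in (let a = 5 in true)))
step 12: [let@1] (false && (let a = 5 in true))
step 13: [let@1] (false && true)
step 14: [delta@root] false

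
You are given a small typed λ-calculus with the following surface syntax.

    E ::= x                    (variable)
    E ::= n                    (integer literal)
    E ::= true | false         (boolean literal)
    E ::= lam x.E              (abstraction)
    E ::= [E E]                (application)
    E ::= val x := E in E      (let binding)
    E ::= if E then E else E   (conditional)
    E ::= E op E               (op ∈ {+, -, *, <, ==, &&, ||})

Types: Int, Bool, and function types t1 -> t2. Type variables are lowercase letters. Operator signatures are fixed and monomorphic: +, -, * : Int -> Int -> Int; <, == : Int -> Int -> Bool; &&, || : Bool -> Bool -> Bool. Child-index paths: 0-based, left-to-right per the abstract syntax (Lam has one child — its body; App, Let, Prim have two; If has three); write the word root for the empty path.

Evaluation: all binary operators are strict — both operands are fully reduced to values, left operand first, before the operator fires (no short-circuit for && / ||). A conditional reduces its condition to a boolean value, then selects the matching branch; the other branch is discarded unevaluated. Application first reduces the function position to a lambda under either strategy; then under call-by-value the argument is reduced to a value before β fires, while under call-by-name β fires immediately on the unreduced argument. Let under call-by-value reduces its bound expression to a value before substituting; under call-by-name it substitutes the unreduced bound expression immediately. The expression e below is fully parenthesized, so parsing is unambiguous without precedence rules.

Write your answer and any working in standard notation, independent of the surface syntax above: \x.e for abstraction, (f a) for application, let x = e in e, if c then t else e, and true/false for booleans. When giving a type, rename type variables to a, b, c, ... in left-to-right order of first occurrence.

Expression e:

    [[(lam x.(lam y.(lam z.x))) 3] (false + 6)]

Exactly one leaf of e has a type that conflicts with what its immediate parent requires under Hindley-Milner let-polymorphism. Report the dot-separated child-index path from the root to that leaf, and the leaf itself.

Answer: 1.0 : false

Trace:
x : a
\z._ : c -> a
\y._ : b -> c -> a
\x._ : a -> b -> c -> a
  unify a -> b -> c -> a ~ Int -> d
  unify a ~ Int
  unify b -> c -> Int ~ d
_ _ : b -> c -> Int
  unify Bool ~ Int
  FAIL: mismatch Bool ~ Int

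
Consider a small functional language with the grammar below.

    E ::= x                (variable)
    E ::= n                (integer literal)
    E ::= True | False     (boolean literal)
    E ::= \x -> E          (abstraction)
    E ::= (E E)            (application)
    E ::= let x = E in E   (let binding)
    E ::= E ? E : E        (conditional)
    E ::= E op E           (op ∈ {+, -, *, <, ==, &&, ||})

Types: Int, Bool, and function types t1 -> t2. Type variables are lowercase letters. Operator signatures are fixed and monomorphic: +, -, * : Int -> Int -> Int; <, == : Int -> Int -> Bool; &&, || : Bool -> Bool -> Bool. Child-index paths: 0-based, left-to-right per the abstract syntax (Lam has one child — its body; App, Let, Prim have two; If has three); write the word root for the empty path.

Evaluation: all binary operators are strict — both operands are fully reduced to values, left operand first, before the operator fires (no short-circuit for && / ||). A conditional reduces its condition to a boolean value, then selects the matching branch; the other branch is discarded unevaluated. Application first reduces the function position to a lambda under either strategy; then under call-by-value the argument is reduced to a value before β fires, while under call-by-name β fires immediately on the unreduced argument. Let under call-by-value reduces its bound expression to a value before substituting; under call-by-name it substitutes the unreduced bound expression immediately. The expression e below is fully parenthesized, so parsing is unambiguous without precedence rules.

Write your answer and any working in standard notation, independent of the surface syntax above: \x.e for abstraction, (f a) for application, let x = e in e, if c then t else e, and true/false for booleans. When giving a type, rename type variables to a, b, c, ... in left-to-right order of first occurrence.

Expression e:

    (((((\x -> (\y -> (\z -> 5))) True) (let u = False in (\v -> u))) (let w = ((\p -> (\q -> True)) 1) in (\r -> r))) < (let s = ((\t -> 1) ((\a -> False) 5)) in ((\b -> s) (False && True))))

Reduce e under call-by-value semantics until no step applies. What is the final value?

Answer: false

Working:
step 0: (((((\x.(\y.(\z.5))) true) (let u = false in (\v.u))) (let w = ((\p.(\q.true)) 1) in (\r.r))) < (let s = ((\t.1) ((\a.false) 5)) in ((\b.s) (false && true))))
step 1: [beta@0.0.0] ((((\y.(\z.5)) (let u = false in (\v.u))) (let w = ((\p.(\q.true)) 1) in (\r.r))) < (let s = ((\t.1) ((\a.false) 5)) in ((\b.s) (false && true))))
step 2: [let@0.0.1] ((((\y.(\z.5)) (\v.false)) (let w = ((\p.(\q.true)) 1) in (\r.r))) < (let s = ((\t.1) ((\a.false) 5)) in ((\b.s) (false && true))))
step 3: [beta@0.0] (((\z.5) (let w = ((\p.(\q.true)) 1) in (\r.r))) < (let s = ((\t.1) ((\a.false) 5)) in ((\b.s) (false && true))))
step 4: [beta@0.1.0] (((\z.5) (let w = (\q.true) in (\r.r))) < (let s = ((\t.1) ((\a.false) 5)) in ((\b.s) (false && true))))
step 5: [let@0.1] (((\z.5) (\r.r)) < (let s = ((\t.1) ((\a.false) 5)) in ((\b.s) (false && true))))
step 6: [beta@0] (5 < (let s = ((\t.1) ((\a.false) 5)) in ((\b.s) (false && true))))
step 7: [beta@1.0.1] (5 < (let s = ((\t.1) false) in ((\b.s) (false && true))))
step 8: [beta@1.0] (5 < (let s = 1 in ((\b.s) (false && true))))
step 9: [let@1] (5 < ((\b.1) (false && true)))
step 10: [delta@1.1] (5 < ((\b.1) false))
step 11: [beta@1] (5 < 1)
step 12: [delta@root] false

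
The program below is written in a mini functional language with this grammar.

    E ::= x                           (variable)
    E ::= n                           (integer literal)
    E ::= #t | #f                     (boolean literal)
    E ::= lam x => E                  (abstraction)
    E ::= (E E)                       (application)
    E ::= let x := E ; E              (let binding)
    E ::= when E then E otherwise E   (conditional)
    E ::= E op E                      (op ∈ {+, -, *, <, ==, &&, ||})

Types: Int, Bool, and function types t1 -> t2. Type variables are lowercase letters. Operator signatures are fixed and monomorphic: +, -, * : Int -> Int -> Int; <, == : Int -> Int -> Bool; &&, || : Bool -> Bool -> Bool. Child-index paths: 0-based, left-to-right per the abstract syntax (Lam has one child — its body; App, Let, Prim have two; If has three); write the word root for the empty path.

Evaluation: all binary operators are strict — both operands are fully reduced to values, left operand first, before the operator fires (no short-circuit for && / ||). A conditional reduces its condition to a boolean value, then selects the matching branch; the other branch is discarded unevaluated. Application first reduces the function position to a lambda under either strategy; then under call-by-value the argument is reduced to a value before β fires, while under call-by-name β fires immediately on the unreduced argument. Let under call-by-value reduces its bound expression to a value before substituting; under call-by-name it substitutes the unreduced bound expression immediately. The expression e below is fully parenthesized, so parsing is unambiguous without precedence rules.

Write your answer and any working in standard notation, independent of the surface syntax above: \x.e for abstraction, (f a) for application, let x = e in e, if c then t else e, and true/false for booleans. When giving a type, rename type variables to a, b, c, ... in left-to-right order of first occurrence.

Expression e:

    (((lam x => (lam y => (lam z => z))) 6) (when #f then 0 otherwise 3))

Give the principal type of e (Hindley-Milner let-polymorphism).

Answer: a -> a

Derivation:
z : c
\z._ : c -> c
\y._ : b -> c -> c
\x._ : a -> b -> c -> c
  unify a -> b -> c -> c ~ Int -> d
  unify a ~ Int
  unify b -> c -> c ~ d
_ _ : b -> c -> c
  unify Bool ~ Bool
  unify Int ~ Int
  unify b -> c -> c ~ Int -> e
  unify b ~ Int
  unify c -> c ~ e
_ _ : c -> c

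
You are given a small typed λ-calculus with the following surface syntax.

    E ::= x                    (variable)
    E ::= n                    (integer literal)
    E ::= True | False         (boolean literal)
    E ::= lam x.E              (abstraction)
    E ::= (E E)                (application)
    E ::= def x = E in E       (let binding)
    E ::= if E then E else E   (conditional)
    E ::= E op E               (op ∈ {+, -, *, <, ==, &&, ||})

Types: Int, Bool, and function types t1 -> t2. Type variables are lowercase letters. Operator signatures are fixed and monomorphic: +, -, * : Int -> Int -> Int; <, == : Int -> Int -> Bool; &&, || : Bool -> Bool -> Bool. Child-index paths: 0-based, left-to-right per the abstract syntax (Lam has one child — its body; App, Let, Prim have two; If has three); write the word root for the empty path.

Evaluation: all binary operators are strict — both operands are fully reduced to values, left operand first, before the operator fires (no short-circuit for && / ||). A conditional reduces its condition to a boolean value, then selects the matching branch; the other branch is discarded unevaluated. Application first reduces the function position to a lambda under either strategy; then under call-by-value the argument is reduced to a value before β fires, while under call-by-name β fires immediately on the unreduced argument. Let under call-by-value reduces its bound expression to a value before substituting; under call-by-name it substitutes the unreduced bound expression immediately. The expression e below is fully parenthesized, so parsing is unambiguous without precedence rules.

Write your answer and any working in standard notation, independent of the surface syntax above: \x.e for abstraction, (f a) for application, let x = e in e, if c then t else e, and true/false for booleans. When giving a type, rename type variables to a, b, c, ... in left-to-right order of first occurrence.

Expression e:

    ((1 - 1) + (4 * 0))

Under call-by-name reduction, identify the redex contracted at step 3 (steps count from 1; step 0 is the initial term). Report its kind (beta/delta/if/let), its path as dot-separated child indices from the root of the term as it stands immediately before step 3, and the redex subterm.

Working:
step 0: ((1 - 1) + (4 * 0))
step 1: [delta@0] (0 + (4 * 0))
step 2: [delta@1] (0 + 0)
step 3: [delta@root] 0

Answer: delta at root : (0 + 0)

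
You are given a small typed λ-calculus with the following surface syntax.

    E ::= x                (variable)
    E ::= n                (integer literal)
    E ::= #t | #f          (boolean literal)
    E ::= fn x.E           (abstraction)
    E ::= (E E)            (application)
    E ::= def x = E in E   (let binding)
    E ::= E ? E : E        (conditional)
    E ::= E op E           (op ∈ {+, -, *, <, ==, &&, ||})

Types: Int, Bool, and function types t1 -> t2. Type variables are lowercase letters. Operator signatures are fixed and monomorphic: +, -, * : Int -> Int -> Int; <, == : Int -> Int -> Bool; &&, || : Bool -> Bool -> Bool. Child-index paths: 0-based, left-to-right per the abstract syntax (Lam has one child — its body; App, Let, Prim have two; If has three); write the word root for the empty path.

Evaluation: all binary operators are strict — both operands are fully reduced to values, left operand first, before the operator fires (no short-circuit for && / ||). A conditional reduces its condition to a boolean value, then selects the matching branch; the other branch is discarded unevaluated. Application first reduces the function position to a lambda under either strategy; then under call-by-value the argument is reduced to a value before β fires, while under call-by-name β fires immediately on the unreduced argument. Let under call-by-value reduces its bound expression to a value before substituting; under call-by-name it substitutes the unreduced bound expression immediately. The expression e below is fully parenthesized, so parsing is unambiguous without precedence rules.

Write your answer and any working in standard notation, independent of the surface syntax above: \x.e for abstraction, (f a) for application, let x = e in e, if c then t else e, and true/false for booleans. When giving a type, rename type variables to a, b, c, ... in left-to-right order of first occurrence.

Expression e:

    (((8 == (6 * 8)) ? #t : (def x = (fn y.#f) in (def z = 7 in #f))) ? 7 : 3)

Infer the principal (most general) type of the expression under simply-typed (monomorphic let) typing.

Answer: Int

Trace:
  unify Int ~ Int
  unify Int ~ Int
  unify Int ~ Int
  unify Int ~ Int
  unify Bool ~ Bool
\y._ : a -> Bool
let x : a -> Bool
let z : Int
  unify Bool ~ Bool
  unify Bool ~ Bool
  unify Int ~ Int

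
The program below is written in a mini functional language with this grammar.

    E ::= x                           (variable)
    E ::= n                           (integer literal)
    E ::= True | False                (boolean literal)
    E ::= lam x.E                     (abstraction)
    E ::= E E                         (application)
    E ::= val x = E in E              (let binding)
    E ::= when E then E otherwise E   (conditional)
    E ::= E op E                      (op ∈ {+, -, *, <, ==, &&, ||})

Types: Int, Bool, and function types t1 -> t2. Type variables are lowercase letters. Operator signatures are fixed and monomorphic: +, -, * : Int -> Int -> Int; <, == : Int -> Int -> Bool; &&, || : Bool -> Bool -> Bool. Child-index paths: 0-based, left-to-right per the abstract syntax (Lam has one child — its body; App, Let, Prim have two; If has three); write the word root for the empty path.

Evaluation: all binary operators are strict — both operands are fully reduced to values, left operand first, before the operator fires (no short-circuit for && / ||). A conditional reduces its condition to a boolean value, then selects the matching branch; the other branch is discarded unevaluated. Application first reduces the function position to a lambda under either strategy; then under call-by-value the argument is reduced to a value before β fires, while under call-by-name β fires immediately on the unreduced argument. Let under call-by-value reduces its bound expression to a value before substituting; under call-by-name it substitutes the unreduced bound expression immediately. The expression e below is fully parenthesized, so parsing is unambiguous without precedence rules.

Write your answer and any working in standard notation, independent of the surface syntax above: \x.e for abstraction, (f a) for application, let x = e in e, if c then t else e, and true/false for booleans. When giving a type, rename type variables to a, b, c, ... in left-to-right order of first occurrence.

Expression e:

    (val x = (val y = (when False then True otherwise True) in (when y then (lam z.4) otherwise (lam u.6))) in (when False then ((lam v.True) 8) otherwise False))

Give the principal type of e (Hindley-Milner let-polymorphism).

Answer: Bool

Derivation:
  unify Bool ~ Bool
  unify Bool ~ Bool
let y : Bool
y : Bool
  unify Bool ~ Bool
\z._ : a -> Int
\u._ : b -> Int
  unify a -> Int ~ b -> Int
  unify a ~ b
  unify Int ~ Int
let x : forall. b -> Int
  unify Bool ~ Bool
\v._ : c -> Bool
  unify c -> Bool ~ Int -> d
  unify c ~ Int
  unify Bool ~ d
_ _ : Bool
  unify Bool ~ Bool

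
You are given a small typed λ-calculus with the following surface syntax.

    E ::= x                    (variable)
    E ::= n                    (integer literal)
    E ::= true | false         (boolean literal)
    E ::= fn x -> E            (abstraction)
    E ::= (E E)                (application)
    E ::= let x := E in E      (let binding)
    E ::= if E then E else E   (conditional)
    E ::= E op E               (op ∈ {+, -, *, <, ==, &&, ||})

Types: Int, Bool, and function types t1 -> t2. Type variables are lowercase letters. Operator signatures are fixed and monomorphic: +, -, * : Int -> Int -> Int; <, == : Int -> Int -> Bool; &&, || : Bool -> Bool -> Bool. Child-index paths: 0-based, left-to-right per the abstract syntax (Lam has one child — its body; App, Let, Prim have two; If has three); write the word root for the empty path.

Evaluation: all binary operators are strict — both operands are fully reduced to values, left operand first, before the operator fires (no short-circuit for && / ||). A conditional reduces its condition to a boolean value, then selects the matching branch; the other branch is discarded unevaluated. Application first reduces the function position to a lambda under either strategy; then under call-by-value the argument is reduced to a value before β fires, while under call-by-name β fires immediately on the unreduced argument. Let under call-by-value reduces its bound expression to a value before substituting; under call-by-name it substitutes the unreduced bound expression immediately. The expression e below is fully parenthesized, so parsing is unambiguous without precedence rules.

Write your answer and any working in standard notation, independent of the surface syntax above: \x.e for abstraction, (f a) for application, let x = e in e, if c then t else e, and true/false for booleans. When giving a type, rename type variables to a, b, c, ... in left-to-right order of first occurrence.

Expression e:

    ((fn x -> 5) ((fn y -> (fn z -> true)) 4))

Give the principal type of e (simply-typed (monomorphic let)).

Working:
\x._ : a -> Int
\z._ : c -> Bool
\y._ : b -> c -> Bool
  unify b -> c -> Bool ~ Int -> d
  unify b ~ Int
  unify c -> Bool ~ d
_ _ : c -> Bool
  unify a -> Int ~ (c -> Bool) -> e
  unify a ~ c -> Bool
  unify Int ~ e
_ _ : Int

Answer: Int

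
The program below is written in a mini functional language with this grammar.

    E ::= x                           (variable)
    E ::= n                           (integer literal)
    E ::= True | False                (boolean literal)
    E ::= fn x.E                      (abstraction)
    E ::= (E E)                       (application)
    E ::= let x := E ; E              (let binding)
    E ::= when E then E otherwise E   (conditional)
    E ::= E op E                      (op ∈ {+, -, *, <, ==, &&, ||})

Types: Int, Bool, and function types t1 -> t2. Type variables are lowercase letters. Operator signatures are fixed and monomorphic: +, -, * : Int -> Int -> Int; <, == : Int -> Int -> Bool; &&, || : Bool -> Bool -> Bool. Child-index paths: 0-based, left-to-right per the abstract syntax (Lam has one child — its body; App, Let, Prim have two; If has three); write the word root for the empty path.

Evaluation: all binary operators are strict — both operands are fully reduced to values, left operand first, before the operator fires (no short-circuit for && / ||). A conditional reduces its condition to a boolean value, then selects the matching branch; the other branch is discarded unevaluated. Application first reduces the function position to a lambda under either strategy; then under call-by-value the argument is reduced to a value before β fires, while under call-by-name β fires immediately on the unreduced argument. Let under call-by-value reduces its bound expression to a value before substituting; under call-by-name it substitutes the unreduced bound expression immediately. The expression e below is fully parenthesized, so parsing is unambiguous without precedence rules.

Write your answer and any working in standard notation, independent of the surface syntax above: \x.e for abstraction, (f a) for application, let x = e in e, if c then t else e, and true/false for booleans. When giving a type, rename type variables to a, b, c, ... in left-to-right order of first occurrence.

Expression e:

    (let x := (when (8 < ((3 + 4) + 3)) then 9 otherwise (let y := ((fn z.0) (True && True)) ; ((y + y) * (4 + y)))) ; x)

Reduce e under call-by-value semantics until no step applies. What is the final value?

Trace:
step 0: (let x = (if (8 < ((3 + 4) + 3)) then 9 else (let y = ((\z.0) (true && true)) in ((y + y) * (4 + y)))) in x)
step 1: [delta@0.0.1.0] (let x = (if (8 < (7 + 3)) then 9 else (let y = ((\z.0) (true && true)) in ((y + y) * (4 + y)))) in x)
step 2: [delta@0.0.1] (let x = (if (8 < 10) then 9 else (let y = ((\z.0) (true && true)) in ((y + y) * (4 + y)))) in x)
step 3: [delta@0.0] (let x = (if true then 9 else (let y = ((\z.0) (true && true)) in ((y + y) * (4 + y)))) in x)
step 4: [if@0] (let x = 9 in x)
step 5: [let@root] 9

Answer: 9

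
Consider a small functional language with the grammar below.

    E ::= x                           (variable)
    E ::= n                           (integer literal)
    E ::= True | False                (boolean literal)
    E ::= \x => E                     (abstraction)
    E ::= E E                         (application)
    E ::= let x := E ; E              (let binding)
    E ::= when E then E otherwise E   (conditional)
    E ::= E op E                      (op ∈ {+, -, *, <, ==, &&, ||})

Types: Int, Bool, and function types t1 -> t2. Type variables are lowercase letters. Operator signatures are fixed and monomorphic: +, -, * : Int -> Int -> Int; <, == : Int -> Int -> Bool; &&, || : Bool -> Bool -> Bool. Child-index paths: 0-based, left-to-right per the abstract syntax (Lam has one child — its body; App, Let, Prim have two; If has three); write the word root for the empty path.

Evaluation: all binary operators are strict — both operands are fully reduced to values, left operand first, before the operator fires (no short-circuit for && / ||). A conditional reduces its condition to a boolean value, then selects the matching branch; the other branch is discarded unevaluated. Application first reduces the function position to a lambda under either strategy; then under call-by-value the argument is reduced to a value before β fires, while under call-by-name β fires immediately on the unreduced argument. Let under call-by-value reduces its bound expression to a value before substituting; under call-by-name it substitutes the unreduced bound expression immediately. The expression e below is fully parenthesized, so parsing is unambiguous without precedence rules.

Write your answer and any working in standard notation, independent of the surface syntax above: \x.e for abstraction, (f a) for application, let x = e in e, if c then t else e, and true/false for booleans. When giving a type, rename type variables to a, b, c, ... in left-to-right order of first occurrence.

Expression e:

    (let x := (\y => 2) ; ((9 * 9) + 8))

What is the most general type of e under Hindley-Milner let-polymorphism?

Answer: Int

Derivation:
\y._ : a -> Int
let x : forall. a -> Int
  unify Int ~ Int
  unify Int ~ Int
  unify Int ~ Int
  unify Int ~ Int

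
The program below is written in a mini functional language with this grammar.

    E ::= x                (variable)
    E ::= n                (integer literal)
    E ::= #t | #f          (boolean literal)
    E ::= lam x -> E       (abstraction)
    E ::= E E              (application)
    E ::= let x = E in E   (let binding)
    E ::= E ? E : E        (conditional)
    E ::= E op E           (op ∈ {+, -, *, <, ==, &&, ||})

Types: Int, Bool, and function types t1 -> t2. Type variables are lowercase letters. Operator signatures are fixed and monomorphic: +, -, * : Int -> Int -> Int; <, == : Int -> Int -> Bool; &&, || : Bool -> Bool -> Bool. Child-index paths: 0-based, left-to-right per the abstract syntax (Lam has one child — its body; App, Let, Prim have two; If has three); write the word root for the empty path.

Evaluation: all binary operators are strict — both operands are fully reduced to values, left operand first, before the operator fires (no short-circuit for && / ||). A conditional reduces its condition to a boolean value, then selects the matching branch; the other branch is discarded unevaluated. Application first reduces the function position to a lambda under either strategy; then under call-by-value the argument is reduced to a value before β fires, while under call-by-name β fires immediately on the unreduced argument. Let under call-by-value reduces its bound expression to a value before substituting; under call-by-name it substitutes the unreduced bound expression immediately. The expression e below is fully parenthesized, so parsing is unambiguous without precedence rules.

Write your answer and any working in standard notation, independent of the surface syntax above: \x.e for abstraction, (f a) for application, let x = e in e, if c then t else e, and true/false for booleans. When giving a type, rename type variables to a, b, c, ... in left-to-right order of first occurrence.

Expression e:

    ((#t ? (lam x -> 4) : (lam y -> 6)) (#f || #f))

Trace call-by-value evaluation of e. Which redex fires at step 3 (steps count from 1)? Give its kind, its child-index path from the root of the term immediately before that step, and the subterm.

Answer: beta at root : ((\x.4) false)

Working:
step 0: ((if true then (\x.4) else (\y.6)) (false || false))
step 1: [if@0] ((\x.4) (false || false))
step 2: [delta@1] ((\x.4) false)
step 3: [beta@root] 4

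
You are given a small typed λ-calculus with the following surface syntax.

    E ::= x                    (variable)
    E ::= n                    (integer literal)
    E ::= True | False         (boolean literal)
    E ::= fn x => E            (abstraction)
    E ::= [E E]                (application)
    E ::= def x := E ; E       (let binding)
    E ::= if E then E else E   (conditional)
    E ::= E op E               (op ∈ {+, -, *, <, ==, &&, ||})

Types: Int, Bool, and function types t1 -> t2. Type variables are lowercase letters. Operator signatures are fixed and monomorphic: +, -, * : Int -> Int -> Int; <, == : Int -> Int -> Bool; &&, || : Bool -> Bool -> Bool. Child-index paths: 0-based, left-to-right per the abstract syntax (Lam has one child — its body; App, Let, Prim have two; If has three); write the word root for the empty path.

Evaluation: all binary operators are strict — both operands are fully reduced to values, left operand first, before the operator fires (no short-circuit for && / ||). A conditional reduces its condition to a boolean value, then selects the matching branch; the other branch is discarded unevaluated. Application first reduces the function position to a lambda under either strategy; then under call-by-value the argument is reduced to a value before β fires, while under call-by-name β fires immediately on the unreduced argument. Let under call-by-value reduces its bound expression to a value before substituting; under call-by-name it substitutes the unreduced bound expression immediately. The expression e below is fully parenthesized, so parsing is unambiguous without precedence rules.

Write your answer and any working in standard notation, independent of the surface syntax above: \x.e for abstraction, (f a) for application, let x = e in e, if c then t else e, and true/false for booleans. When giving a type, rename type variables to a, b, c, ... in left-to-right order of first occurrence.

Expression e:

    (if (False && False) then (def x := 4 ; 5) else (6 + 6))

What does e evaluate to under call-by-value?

Derivation:
step 0: (if (false && false) then (let x = 4 in 5) else (6 + 6))
step 1: [delta@0] (if false then (let x = 4 in 5) else (6 + 6))
step 2: [if@root] (6 + 6)
step 3: [delta@root] 12

Answer: 12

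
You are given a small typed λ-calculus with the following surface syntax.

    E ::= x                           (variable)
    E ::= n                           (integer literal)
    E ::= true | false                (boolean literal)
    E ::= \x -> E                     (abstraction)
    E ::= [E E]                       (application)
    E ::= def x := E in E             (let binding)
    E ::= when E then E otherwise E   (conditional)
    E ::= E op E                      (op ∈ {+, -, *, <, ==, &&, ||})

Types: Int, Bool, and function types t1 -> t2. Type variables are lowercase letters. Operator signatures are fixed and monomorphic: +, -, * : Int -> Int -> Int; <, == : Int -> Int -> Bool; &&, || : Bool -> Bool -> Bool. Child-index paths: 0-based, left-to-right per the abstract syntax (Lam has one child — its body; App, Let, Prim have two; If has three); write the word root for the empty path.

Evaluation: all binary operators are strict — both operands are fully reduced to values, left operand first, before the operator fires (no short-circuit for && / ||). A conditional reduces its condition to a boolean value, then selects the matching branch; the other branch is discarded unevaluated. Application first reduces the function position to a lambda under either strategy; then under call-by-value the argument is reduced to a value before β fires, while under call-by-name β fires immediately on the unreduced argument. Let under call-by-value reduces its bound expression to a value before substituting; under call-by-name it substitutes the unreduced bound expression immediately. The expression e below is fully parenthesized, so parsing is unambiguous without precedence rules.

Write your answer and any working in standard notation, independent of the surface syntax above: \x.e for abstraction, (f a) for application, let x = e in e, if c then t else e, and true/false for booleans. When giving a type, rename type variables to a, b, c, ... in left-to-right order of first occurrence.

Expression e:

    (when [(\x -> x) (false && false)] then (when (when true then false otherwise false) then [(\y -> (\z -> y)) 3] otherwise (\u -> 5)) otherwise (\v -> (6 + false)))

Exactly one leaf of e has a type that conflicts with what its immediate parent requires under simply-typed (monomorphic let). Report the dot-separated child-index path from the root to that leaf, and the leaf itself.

Trace:
x : a
\x._ : a -> a
  unify Bool ~ Bool
  unify Bool ~ Bool
  unify a -> a ~ Bool -> b
  unify a ~ Bool
  unify Bool ~ b
_ _ : Bool
  unify Bool ~ Bool
  unify Bool ~ Bool
  unify Bool ~ Bool
  unify Bool ~ Bool
y : c
\z._ : d -> c
\y._ : c -> d -> c
  unify c -> d -> c ~ Int -> e
  unify c ~ Int
  unify d -> Int ~ e
_ _ : d -> Int
\u._ : f -> Int
  unify d -> Int ~ f -> Int
  unify d ~ f
  unify Int ~ Int
  unify Int ~ Int
  unify Bool ~ Int
  FAIL: mismatch Bool ~ Int

Answer: 2.0.1 : false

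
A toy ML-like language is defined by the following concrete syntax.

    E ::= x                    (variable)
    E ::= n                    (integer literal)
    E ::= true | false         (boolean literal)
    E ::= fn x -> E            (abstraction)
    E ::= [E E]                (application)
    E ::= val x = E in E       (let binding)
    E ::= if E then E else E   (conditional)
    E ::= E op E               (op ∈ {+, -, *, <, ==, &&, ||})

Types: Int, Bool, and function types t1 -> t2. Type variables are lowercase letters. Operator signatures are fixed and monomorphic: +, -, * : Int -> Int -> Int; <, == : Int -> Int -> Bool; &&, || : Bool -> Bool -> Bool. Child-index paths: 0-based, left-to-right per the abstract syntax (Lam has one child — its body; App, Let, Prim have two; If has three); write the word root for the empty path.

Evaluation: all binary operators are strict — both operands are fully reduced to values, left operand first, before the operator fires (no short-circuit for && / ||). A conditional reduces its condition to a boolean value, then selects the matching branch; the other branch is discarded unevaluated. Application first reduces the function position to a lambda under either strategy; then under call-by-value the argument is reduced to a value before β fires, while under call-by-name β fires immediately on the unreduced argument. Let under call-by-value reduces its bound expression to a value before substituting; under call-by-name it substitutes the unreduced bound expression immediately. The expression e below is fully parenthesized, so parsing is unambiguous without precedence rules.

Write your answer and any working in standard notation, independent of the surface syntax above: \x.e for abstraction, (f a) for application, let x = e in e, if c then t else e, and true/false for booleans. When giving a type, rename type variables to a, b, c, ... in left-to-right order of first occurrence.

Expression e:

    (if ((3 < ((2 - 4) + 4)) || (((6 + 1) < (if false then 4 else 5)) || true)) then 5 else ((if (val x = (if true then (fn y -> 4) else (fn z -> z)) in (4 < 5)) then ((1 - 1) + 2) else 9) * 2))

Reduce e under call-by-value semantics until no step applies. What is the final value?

Trace:
step 0: (if ((3 < ((2 - 4) + 4)) || (((6 + 1) < (if false then 4 else 5)) || true)) then 5 else ((if (let x = (if true then (\y.4) else (\z.z)) in (4 < 5)) then ((1 - 1) + 2) else 9) * 2))
step 1: [delta@0.0.1.0] (if ((3 < (-2 + 4)) || (((6 + 1) < (if false then 4 else 5)) || true)) then 5 else ((if (let x = (if true then (\y.4) else (\z.z)) in (4 < 5)) then ((1 - 1) + 2) else 9) * 2))
step 2: [delta@0.0.1] (if ((3 < 2) || (((6 + 1) < (if false then 4 else 5)) || true)) then 5 else ((if (let x = (if true then (\y.4) else (\z.z)) in (4 < 5)) then ((1 - 1) + 2) else 9) * 2))
step 3: [delta@0.0] (if (false || (((6 + 1) < (if false then 4 else 5)) || true)) then 5 else ((if (let x = (if true then (\y.4) else (\z.z)) in (4 < 5)) then ((1 - 1) + 2) else 9) * 2))
step 4: [delta@0.1.0.0] (if (false || ((7 < (if false then 4 else 5)) || true)) then 5 else ((if (let x = (if true then (\y.4) else (\z.z)) in (4 < 5)) then ((1 - 1) + 2) else 9) * 2))
step 5: [if@0.1.0.1] (if (false || ((7 < 5) || true)) then 5 else ((if (let x = (if true then (\y.4) else (\z.z)) in (4 < 5)) then ((1 - 1) + 2) else 9) * 2))
step 6: [delta@0.1.0] (if (false || (false || true)) then 5 else ((if (let x = (if true then (\y.4) else (\z.z)) in (4 < 5)) then ((1 - 1) + 2) else 9) * 2))
step 7: [delta@0.1] (if (false || true) then 5 else ((if (let x = (if true then (\y.4) else (\z.z)) in (4 < 5)) then ((1 - 1) + 2) else 9) * 2))
step 8: [delta@0] (if true then 5 else ((if (let x = (if true then (\y.4) else (\z.z)) in (4 < 5)) then ((1 - 1) + 2) else 9) * 2))
step 9: [if@root] 5

Answer: 5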